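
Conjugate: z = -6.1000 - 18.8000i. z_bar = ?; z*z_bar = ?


z_bar = -6.1000 + 18.8000i
z*z_bar = (-6.1)^2 + (-18.8)^2 = 37.21 + 353.44 = 390.65

z_bar = -6.1000 + 18.8000i, z*z_bar = 390.65


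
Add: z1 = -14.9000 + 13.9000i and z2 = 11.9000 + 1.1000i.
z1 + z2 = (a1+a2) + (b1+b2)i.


Real: -14.9 + 11.9 = -3
Imag: 13.9 + 1.1 = 15

-3.0000 + 15.0000i


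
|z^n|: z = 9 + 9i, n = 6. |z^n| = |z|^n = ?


|z| = sqrt(81+81) = sqrt(162) = 12.7279
|z^6| = |z|^6 = (sqrt(162))^6 = 162^3 = 4251528

|z^6| = 4251528


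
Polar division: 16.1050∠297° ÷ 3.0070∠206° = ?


r = 16.1050 / 3.0070 = 5.3558
theta = 297° - 206° = 91° = 91° (mod 360)

5.3558 cis(91°)


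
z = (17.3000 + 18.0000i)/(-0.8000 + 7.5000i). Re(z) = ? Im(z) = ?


Multiply by conjugate: (17.3000 + 18.0000i)(-0.8000 - 7.5000i) / ((-0.8)^2 + 7.5^2)
Numerator real = 17.3*(-0.8) + 18*7.5 = 121.16
Numerator imag = 18*(-0.8) - 17.3*7.5 = -144.15
Denominator = 56.89
Re(z) = 121.16/56.89 = 2.1297
Im(z) = -144.15/56.89 = -2.5338

Re(z) = 2.1297, Im(z) = -2.5338


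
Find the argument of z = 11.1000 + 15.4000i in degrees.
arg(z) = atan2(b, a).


Re = 11.1, Im = 15.4
arg = atan2(15.4, 11.1) = 54.2167 degrees

arg(z) = 54.2167 degrees


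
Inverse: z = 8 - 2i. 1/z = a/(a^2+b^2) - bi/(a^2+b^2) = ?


|z|^2 = 64+4 = 68
1/z = (8 + 2i)/68

1/z = 0.1176 + 0.0294i


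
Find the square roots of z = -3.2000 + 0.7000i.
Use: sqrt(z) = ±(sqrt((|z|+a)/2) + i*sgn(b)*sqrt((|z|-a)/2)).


|z| = sqrt(10.24+0.49) = 3.2757
sqrt((|z|+a)/2) = sqrt((3.2757+(-3.2))/2) = sqrt(0.0378) = 0.1945
sqrt((|z|-a)/2) = sqrt((3.2757-(-3.2))/2) = sqrt(3.2378) = 1.7994

±(0.1945 + 1.7994i) i.e. 0.1945 + 1.7994i and -0.1945 - 1.7994i


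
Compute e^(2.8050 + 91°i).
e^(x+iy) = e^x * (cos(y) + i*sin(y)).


e^2.8050 = 16.5271
cos(91°) = -0.01745
sin(91°) = 0.99985
Real = 16.5271*(-0.01745) = -0.2884
Imag = 16.5271*0.99985 = 16.5246

-0.2884 + 16.5246i


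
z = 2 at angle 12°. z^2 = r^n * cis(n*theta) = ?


r^2 = 2^2 = 4
n*theta = 2*12° = 24° = 24° (mod 360)
a = 4*cos(24°) = 3.6542
b = 4*sin(24°) = 1.6269

4 cis(24°) = 3.6542 + 1.6269i


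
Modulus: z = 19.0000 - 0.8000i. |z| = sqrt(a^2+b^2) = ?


|z| = sqrt(19^2 + (-0.8)^2) = sqrt(361 + 0.64) = sqrt(361.64) = 19.0168

|z| = 19.0168


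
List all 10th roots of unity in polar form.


The 10th roots of unity are cis(360k/10°) for k=0..9
Angle step = 360/10 = 36°
Primitive root: cis(36°)
Primitive root = 0.8090 + 0.5878i

10 roots at angles: 0°, 36°, 72°, 108°, 144°, 180°, 216°, 252°, 288°, 324°


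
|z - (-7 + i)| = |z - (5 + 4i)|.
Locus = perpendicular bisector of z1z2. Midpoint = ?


Equal distances means the locus is the perpendicular bisector of z1 and z2.
Midpoint = ((-7+5)/2, (1+4)/2) = (-1.0000, 2.5000)

Perpendicular bisector through (-1.0000, 2.5000)


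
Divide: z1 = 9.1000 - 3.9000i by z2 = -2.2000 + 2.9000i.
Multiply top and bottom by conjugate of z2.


Conjugate of z2 = -2.2000 - 2.9000i
Numerator: (9.1000 - 3.9000i)(-2.2000 - 2.9000i) = -31.3300 - 17.8100i
Denominator: (-2.2)^2 + 2.9^2 = 13.25
Result = (-31.3300 - 17.8100i)/13.25

-2.3645 - 1.3442i


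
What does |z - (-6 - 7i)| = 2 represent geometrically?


|z - z0| = r is a circle with center z0 and radius r.
Center = (-6, -7), radius = 2

Circle with center (-6, -7) and radius 2


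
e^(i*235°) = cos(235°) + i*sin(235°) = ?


cos(235°) = -0.5736
sin(235°) = -0.8192

e^(i*235°) = -0.5736 - 0.8192i


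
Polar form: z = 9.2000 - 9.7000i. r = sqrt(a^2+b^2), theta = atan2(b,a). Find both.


r = sqrt(84.64+94.09) = sqrt(178.73) = 13.3690
theta = atan2(-9.7, 9.2) = -46.5154 degrees

r = 13.3690, theta = -46.5154 degrees


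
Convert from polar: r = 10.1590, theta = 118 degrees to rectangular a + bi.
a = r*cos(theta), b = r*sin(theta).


a = 10.1590*cos(118°) = 10.1590*(-0.469472) = -4.7694
b = 10.1590*sin(118°) = 10.1590*0.88295 = 8.9699

-4.7694 + 8.9699i


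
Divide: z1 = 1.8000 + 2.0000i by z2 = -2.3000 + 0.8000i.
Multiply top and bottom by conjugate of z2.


Conjugate of z2 = -2.3000 - 0.8000i
Numerator: (1.8000 + 2.0000i)(-2.3000 - 0.8000i) = -2.5400 - 6.0400i
Denominator: (-2.3)^2 + 0.8^2 = 5.93
Result = (-2.5400 - 6.0400i)/5.93

-0.4283 - 1.0185i


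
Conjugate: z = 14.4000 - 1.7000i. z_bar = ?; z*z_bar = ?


z_bar = 14.4000 + 1.7000i
z*z_bar = 14.4^2 + (-1.7)^2 = 207.36 + 2.89 = 210.25

z_bar = 14.4000 + 1.7000i, z*z_bar = 210.25


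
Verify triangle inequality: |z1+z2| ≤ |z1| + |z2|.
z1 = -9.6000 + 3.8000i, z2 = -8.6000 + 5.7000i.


|z1| = sqrt((-9.6)^2 + 3.8^2) = sqrt(106.6) = 10.3247
|z2| = sqrt((-8.6)^2 + 5.7^2) = sqrt(106.45) = 10.3175
z1+z2 = -18.2000 + 9.5000i
|z1+z2| = sqrt(421.49) = 20.5302
|z1|+|z2| = 10.3247 + 10.3175 = 20.6422

|z1+z2| = 20.5302 ≤ |z1|+|z2| = 20.6422 (verified)


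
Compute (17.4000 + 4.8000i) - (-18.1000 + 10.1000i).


Real: 17.4 + 18.1 = 35.5
Imag: 4.8 - 10.1 = -5.3

35.5000 - 5.3000i


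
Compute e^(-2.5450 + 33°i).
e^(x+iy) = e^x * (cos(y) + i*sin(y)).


e^-2.5450 = 0.07847
cos(33°) = 0.8387
sin(33°) = 0.5446
Real = 0.07847*0.8387 = 0.0658
Imag = 0.07847*0.5446 = 0.0427

0.0658 + 0.0427i


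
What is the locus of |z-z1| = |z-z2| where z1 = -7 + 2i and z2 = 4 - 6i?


Equal distances means the locus is the perpendicular bisector of z1 and z2.
Midpoint = ((-7+4)/2, (2+(-6))/2) = (-1.5000, -2.0000)

Perpendicular bisector through (-1.5000, -2.0000)


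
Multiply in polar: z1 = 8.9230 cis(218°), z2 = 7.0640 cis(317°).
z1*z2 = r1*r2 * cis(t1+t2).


r = 8.9230 * 7.0640 = 63.0321
theta = 218° + 317° = 535° = 175° (mod 360)

63.0321 cis(175°)


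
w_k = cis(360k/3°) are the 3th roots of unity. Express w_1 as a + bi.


Angle = 360*1/3 = 120°
a = cos(120°) = -0.5000
b = sin(120°) = 0.8660

-0.5000 + 0.8660i


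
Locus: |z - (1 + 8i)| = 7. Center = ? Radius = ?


|z - z0| = r is a circle with center z0 and radius r.
Center = (1, 8), radius = 7

Circle with center (1, 8) and radius 7


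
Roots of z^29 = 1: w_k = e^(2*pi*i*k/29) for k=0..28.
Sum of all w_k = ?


The sum of all 29th roots of unity is 0.
Geometric series: (1 - w^29)/(1 - w) = (1-1)/(1-w) = 0 since w^29 = 1, w ≠ 1.
Alternatively: coefficient of z^28 in z^29 - 1 is 0.

0


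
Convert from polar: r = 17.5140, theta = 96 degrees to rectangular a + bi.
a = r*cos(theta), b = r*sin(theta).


a = 17.5140*cos(96°) = 17.5140*(-0.10453) = -1.8307
b = 17.5140*sin(96°) = 17.5140*0.994522 = 17.4181

-1.8307 + 17.4181i


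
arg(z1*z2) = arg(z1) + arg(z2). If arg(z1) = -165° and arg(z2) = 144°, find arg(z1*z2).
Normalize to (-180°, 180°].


arg(z1*z2) = -165° + 144° = -21°
Normalized to (-180°, 180°]: -21°

-21°


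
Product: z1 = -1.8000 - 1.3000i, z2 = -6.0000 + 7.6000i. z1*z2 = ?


Real = -1.8*(-6) - (-1.3)*7.6 = 10.8 - (-9.88) = 20.68
Imag = -1.8*7.6 - (6)*(-1.3) = -13.68 + 7.8 = -5.88

20.6800 - 5.8800i


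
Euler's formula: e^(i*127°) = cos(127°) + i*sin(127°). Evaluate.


cos(127°) = -0.6018
sin(127°) = 0.7986

e^(i*127°) = -0.6018 + 0.7986i


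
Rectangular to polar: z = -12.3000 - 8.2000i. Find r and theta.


r = sqrt(151.29+67.24) = sqrt(218.53) = 14.7828
theta = atan2(-8.2, -12.3) = -146.3099 degrees

r = 14.7828, theta = -146.3099 degrees


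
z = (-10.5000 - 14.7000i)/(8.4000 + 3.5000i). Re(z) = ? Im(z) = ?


Multiply by conjugate: (-10.5000 - 14.7000i)(8.4000 - 3.5000i) / (8.4^2 + 3.5^2)
Numerator real = -10.5*8.4 - (14.7)*3.5 = -139.65
Numerator imag = -14.7*8.4 - (-10.5)*3.5 = -86.73
Denominator = 82.81
Re(z) = -139.65/82.81 = -1.6864
Im(z) = -86.73/82.81 = -1.0473

Re(z) = -1.6864, Im(z) = -1.0473


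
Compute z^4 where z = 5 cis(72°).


r^4 = 5^4 = 625
n*theta = 4*72° = 288° = 288° (mod 360)
a = 625*cos(288°) = 193.1356
b = 625*sin(288°) = -594.4103

625 cis(288°) = 193.1356 - 594.4103i


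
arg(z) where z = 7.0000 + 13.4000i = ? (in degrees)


Re = 7, Im = 13.4
arg = atan2(13.4, 7) = 62.4180 degrees

arg(z) = 62.4180 degrees


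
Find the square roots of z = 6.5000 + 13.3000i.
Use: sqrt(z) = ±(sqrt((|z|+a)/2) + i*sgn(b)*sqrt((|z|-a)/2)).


|z| = sqrt(42.25+176.89) = 14.8034
sqrt((|z|+a)/2) = sqrt((14.8034+6.5)/2) = sqrt(10.6517) = 3.2637
sqrt((|z|-a)/2) = sqrt((14.8034-6.5)/2) = sqrt(4.1517) = 2.0376

±(3.2637 + 2.0376i) i.e. 3.2637 + 2.0376i and -3.2637 - 2.0376i


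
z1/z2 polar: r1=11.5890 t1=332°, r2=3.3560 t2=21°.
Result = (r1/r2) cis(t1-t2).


r = 11.5890 / 3.3560 = 3.4532
theta = 332° - 21° = 311° = 311° (mod 360)

3.4532 cis(311°)


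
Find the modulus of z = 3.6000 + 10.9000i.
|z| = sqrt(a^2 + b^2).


|z| = sqrt(3.6^2 + 10.9^2) = sqrt(12.96 + 118.81) = sqrt(131.77) = 11.4791

|z| = 11.4791


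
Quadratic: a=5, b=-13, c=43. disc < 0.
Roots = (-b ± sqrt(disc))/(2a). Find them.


disc = (-13)^2 - 4*5*43 = 169 - 860 = -691
sqrt(|disc|) = sqrt(691) = 26.2869
Real part = 13/(2*5) = 1.3000
Imag part = 26.2869/(2*5) = 2.6287

1.3000 ± 2.6287i


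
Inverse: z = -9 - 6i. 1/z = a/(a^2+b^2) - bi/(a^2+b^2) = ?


|z|^2 = 81+36 = 117
1/z = (-9 + 6i)/117

1/z = -0.0769 + 0.0513i


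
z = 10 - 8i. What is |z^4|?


|z| = sqrt(100+64) = sqrt(164) = 12.8062
|z^4| = |z|^4 = (sqrt(164))^4 = 164^2 = 26896

|z^4| = 26896


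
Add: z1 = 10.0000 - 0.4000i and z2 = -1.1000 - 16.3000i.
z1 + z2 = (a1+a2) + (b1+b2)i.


Real: 10 - 1.1 = 8.9
Imag: -0.4 - 16.3 = -16.7

8.9000 - 16.7000i


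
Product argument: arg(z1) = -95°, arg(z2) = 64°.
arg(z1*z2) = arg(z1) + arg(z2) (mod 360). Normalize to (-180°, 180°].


arg(z1*z2) = -95° + 64° = -31°
Normalized to (-180°, 180°]: -31°

-31°


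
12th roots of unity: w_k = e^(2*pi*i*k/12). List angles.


The 12th roots of unity are cis(360k/12°) for k=0..11
Angle step = 360/12 = 30°
Primitive root: cis(30°)
Primitive root = 0.8660 + 0.5000i

12 roots at angles: 0°, 30°, 60°, 90°, 120°, 150°, 180°, 210°, 240°, 270°, 300°, 330°


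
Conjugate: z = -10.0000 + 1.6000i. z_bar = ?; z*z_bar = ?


z_bar = -10.0000 - 1.6000i
z*z_bar = (-10)^2 + 1.6^2 = 100 + 2.56 = 102.56

z_bar = -10.0000 - 1.6000i, z*z_bar = 102.56


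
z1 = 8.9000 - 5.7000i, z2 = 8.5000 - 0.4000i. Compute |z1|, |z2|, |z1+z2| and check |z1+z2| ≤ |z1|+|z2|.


|z1| = sqrt(8.9^2 + (-5.7)^2) = sqrt(111.7) = 10.5688
|z2| = sqrt(8.5^2 + (-0.4)^2) = sqrt(72.41) = 8.5094
z1+z2 = 17.4000 - 6.1000i
|z1+z2| = sqrt(339.97) = 18.4383
|z1|+|z2| = 10.5688 + 8.5094 = 19.0782

|z1+z2| = 18.4383 ≤ |z1|+|z2| = 19.0782 (verified)


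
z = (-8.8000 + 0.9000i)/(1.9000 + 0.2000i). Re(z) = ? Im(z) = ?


Multiply by conjugate: (-8.8000 + 0.9000i)(1.9000 - 0.2000i) / (1.9^2 + 0.2^2)
Numerator real = -8.8*1.9 + 0.9*0.2 = -16.54
Numerator imag = 0.9*1.9 - (-8.8)*0.2 = 3.47
Denominator = 3.65
Re(z) = -16.54/3.65 = -4.5315
Im(z) = 3.47/3.65 = 0.9507

Re(z) = -4.5315, Im(z) = 0.9507


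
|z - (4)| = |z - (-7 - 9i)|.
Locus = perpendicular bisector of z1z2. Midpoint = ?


Equal distances means the locus is the perpendicular bisector of z1 and z2.
Midpoint = ((4+(-7))/2, (0+(-9))/2) = (-1.5000, -4.5000)

Perpendicular bisector through (-1.5000, -4.5000)


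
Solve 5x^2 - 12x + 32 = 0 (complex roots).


disc = (-12)^2 - 4*5*32 = 144 - 640 = -496
sqrt(|disc|) = sqrt(496) = 22.2711
Real part = 12/(2*5) = 1.2000
Imag part = 22.2711/(2*5) = 2.2271

1.2000 ± 2.2271i


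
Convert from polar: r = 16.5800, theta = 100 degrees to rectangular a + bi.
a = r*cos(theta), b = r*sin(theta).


a = 16.5800*cos(100°) = 16.5800*(-0.17365) = -2.8791
b = 16.5800*sin(100°) = 16.5800*0.98481 = 16.3281

-2.8791 + 16.3281i


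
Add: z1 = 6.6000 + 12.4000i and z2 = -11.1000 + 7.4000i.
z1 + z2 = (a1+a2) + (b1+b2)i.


Real: 6.6 - 11.1 = -4.5
Imag: 12.4 + 7.4 = 19.8

-4.5000 + 19.8000i


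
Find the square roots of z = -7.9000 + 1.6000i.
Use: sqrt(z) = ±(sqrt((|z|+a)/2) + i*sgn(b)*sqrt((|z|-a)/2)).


|z| = sqrt(62.41+2.56) = 8.0604
sqrt((|z|+a)/2) = sqrt((8.0604+(-7.9))/2) = sqrt(0.0802) = 0.2832
sqrt((|z|-a)/2) = sqrt((8.0604-(-7.9))/2) = sqrt(7.9802) = 2.8249

±(0.2832 + 2.8249i) i.e. 0.2832 + 2.8249i and -0.2832 - 2.8249i


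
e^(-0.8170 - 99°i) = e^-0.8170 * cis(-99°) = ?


e^-0.8170 = 0.44175
cos(-99°) = -0.1564
sin(-99°) = -0.9877
Real = 0.44175*(-0.1564) = -0.0691
Imag = 0.44175*(-0.9877) = -0.4363

-0.0691 - 0.4363i


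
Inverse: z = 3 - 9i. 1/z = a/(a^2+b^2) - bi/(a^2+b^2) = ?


|z|^2 = 9+81 = 90
1/z = (3 + 9i)/90

1/z = 0.0333 + 0.1000i


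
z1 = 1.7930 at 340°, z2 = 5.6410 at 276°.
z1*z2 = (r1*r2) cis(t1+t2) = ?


r = 1.7930 * 5.6410 = 10.1143
theta = 340° + 276° = 616° = 256° (mod 360)

10.1143 cis(256°)


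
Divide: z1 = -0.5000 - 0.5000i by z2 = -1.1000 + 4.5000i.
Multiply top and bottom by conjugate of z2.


Conjugate of z2 = -1.1000 - 4.5000i
Numerator: (-0.5000 - 0.5000i)(-1.1000 - 4.5000i) = -1.7000 + 2.8000i
Denominator: (-1.1)^2 + 4.5^2 = 21.46
Result = (-1.7000 + 2.8000i)/21.46

-0.0792 + 0.1305i


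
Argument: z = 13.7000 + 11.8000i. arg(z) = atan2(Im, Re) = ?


Re = 13.7, Im = 11.8
arg = atan2(11.8, 13.7) = 40.7388 degrees

arg(z) = 40.7388 degrees


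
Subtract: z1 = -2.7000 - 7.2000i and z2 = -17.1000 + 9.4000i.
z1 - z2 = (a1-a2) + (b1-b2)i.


Real: -2.7 + 17.1 = 14.4
Imag: -7.2 - 9.4 = -16.6

14.4000 - 16.6000i


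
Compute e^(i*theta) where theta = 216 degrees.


cos(216°) = -0.8090
sin(216°) = -0.5878

e^(i*216°) = -0.8090 - 0.5878i


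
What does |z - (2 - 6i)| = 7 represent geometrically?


|z - z0| = r is a circle with center z0 and radius r.
Center = (2, -6), radius = 7

Circle with center (2, -6) and radius 7


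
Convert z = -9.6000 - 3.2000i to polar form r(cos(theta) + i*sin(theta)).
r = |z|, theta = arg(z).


r = sqrt(92.16+10.24) = sqrt(102.4) = 10.1193
theta = atan2(-3.2, -9.6) = -161.5651 degrees

r = 10.1193, theta = -161.5651 degrees


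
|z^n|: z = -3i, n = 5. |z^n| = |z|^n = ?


|z| = sqrt(0+9) = sqrt(9) = 3
|z^5| = |z|^5 = 3^5 = 243

|z^5| = 243


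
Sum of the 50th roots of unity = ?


The sum of all 50th roots of unity is 0.
Geometric series: (1 - w^50)/(1 - w) = (1-1)/(1-w) = 0 since w^50 = 1, w ≠ 1.
Alternatively: coefficient of z^49 in z^50 - 1 is 0.

0


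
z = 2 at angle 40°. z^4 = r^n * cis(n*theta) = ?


r^4 = 2^4 = 16
n*theta = 4*40° = 160° = 160° (mod 360)
a = 16*cos(160°) = -15.0351
b = 16*sin(160°) = 5.4723

16 cis(160°) = -15.0351 + 5.4723i


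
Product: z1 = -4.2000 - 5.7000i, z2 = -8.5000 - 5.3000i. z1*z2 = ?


Real = -4.2*(-8.5) - (-5.7)*(-5.3) = 35.7 - 30.21 = 5.49
Imag = -4.2*(-5.3) - (8.5)*(-5.7) = 22.26 + 48.45 = 70.71

5.4900 + 70.7100i


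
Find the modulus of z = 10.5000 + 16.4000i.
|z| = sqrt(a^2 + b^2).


|z| = sqrt(10.5^2 + 16.4^2) = sqrt(110.25 + 268.96) = sqrt(379.21) = 19.4733

|z| = 19.4733


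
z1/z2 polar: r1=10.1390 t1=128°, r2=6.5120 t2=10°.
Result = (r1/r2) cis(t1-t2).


r = 10.1390 / 6.5120 = 1.5570
theta = 128° - 10° = 118° = 118° (mod 360)

1.5570 cis(118°)


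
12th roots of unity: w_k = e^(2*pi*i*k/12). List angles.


The 12th roots of unity are cis(360k/12°) for k=0..11
Angle step = 360/12 = 30°
Primitive root: cis(30°)
Primitive root = 0.8660 + 0.5000i

12 roots at angles: 0°, 30°, 60°, 90°, 120°, 150°, 180°, 210°, 240°, 270°, 300°, 330°


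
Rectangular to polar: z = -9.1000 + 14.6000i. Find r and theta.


r = sqrt(82.81+213.16) = sqrt(295.97) = 17.2038
theta = atan2(14.6, -9.1) = 121.9348 degrees

r = 17.2038, theta = 121.9348 degrees


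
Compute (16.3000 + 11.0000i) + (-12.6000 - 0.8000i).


Real: 16.3 - 12.6 = 3.7
Imag: 11 - 0.8 = 10.2

3.7000 + 10.2000i


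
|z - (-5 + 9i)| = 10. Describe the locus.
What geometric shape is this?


|z - z0| = r is a circle with center z0 and radius r.
Center = (-5, 9), radius = 10

Circle with center (-5, 9) and radius 10


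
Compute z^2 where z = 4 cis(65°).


r^2 = 4^2 = 16
n*theta = 2*65° = 130° = 130° (mod 360)
a = 16*cos(130°) = -10.2846
b = 16*sin(130°) = 12.2567

16 cis(130°) = -10.2846 + 12.2567i


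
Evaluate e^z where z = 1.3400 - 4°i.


e^1.3400 = 3.8190
cos(-4°) = 0.99756
sin(-4°) = -0.06976
Real = 3.8190*0.99756 = 3.8097
Imag = 3.8190*(-0.06976) = -0.2664

3.8097 - 0.2664i


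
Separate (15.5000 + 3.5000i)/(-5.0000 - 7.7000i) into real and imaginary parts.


Multiply by conjugate: (15.5000 + 3.5000i)(-5.0000 + 7.7000i) / ((-5)^2 + (-7.7)^2)
Numerator real = 15.5*(-5) + 3.5*(-7.7) = -104.45
Numerator imag = 3.5*(-5) - 15.5*(-7.7) = 101.85
Denominator = 84.29
Re(z) = -104.45/84.29 = -1.2392
Im(z) = 101.85/84.29 = 1.2083

Re(z) = -1.2392, Im(z) = 1.2083


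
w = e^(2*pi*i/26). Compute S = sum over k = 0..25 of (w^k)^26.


The roots are w_k = w^k with w = e^(2*pi*i/26), and (w^k)^26 = (w^26)^k.
So S = 1 + u + u^2 + ... + u^(25) with u = w^26.
26 = 1*26 + 0, so 26 is a multiple of 26 and u = (w^26)^1 = 1.
Every one of the 26 terms equals 1: S = 26

S = 26


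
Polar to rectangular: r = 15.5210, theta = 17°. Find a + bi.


a = 15.5210*cos(17°) = 15.5210*0.956305 = 14.8428
b = 15.5210*sin(17°) = 15.5210*0.29237 = 4.5379

14.8428 + 4.5379i


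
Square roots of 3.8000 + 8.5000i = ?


|z| = sqrt(14.44+72.25) = 9.3107
sqrt((|z|+a)/2) = sqrt((9.3107+3.8)/2) = sqrt(6.5554) = 2.5603
sqrt((|z|-a)/2) = sqrt((9.3107-3.8)/2) = sqrt(2.7554) = 1.6599

±(2.5603 + 1.6599i) i.e. 2.5603 + 1.6599i and -2.5603 - 1.6599i


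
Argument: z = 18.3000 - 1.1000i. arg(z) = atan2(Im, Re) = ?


Re = 18.3, Im = -1.1
arg = atan2(-1.1, 18.3) = -3.4399 degrees

arg(z) = -3.4399 degrees


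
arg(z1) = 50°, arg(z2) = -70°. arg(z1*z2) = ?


arg(z1*z2) = 50° - 70° = -20°
Normalized to (-180°, 180°]: -20°

-20°


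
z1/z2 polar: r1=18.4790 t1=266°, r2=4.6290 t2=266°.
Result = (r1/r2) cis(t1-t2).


r = 18.4790 / 4.6290 = 3.9920
theta = 266° - 266° = 0° = 0° (mod 360)

3.9920 cis(0°)


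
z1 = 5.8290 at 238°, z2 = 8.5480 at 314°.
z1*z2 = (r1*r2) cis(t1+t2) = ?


r = 5.8290 * 8.5480 = 49.8263
theta = 238° + 314° = 552° = 192° (mod 360)

49.8263 cis(192°)


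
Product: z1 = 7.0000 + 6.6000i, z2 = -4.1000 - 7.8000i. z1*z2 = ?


Real = 7*(-4.1) - 6.6*(-7.8) = -28.7 - (-51.48) = 22.78
Imag = 7*(-7.8) - (4.1)*6.6 = -54.6 - (27.06) = -81.66

22.7800 - 81.6600i


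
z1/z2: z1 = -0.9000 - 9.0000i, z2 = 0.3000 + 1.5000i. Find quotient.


Conjugate of z2 = 0.3000 - 1.5000i
Numerator: (-0.9000 - 9.0000i)(0.3000 - 1.5000i) = -13.7700 - 1.3500i
Denominator: 0.3^2 + 1.5^2 = 2.34
Result = (-13.7700 - 1.3500i)/2.34

-5.8846 - 0.5769i


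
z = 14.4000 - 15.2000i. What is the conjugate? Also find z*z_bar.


z_bar = 14.4000 + 15.2000i
z*z_bar = 14.4^2 + (-15.2)^2 = 207.36 + 231.04 = 438.4

z_bar = 14.4000 + 15.2000i, z*z_bar = 438.4


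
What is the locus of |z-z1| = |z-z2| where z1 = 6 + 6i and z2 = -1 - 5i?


Equal distances means the locus is the perpendicular bisector of z1 and z2.
Midpoint = ((6+(-1))/2, (6+(-5))/2) = (2.5000, 0.5000)

Perpendicular bisector through (2.5000, 0.5000)


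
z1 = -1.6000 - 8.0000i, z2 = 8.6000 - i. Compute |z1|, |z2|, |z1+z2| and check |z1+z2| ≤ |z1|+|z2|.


|z1| = sqrt((-1.6)^2 + (-8)^2) = sqrt(66.56) = 8.1584
|z2| = sqrt(8.6^2 + (-1)^2) = sqrt(74.96) = 8.6579
z1+z2 = 7.0000 - 9.0000i
|z1+z2| = sqrt(130) = 11.4018
|z1|+|z2| = 8.1584 + 8.6579 = 16.8163

|z1+z2| = 11.4018 ≤ |z1|+|z2| = 16.8163 (verified)


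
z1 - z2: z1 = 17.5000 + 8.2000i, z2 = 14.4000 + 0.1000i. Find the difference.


Real: 17.5 - 14.4 = 3.1
Imag: 8.2 - 0.1 = 8.1

3.1000 + 8.1000i


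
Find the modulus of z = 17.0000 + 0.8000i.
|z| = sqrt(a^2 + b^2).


|z| = sqrt(17^2 + 0.8^2) = sqrt(289 + 0.64) = sqrt(289.64) = 17.0188

|z| = 17.0188


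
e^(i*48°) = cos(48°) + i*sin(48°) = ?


cos(48°) = 0.6691
sin(48°) = 0.7431

e^(i*48°) = 0.6691 + 0.7431i


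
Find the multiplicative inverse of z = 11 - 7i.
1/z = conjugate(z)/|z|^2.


|z|^2 = 121+49 = 170
1/z = (11 + 7i)/170

1/z = 0.0647 + 0.0412i


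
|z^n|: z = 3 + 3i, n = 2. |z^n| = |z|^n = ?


|z| = sqrt(9+9) = sqrt(18) = 4.2426
|z^2| = |z|^2 = (sqrt(18))^2 = 18

|z^2| = 18


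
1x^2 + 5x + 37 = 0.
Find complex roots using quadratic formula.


disc = 5^2 - 4*1*37 = 25 - 148 = -123
sqrt(|disc|) = sqrt(123) = 11.0905
Real part = -5/(2*1) = -2.5000
Imag part = 11.0905/(2*1) = 5.5453

-2.5000 ± 5.5453i


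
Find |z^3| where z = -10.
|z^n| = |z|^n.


|z| = sqrt(100+0) = sqrt(100) = 10
|z^3| = |z|^3 = 10^3 = 1000

|z^3| = 1000


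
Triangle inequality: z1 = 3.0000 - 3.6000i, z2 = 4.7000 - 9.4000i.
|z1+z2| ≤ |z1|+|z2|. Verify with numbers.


|z1| = sqrt(3^2 + (-3.6)^2) = sqrt(21.96) = 4.6861
|z2| = sqrt(4.7^2 + (-9.4)^2) = sqrt(110.45) = 10.5095
z1+z2 = 7.7000 - 13.0000i
|z1+z2| = sqrt(228.29) = 15.1093
|z1|+|z2| = 4.6861 + 10.5095 = 15.1956

|z1+z2| = 15.1093 ≤ |z1|+|z2| = 15.1956 (verified)


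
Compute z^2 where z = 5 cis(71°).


r^2 = 5^2 = 25
n*theta = 2*71° = 142° = 142° (mod 360)
a = 25*cos(142°) = -19.7003
b = 25*sin(142°) = 15.3915

25 cis(142°) = -19.7003 + 15.3915i


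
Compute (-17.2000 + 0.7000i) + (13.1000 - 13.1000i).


Real: -17.2 + 13.1 = -4.1
Imag: 0.7 - 13.1 = -12.4

-4.1000 - 12.4000i


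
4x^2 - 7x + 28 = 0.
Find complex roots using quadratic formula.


disc = (-7)^2 - 4*4*28 = 49 - 448 = -399
sqrt(|disc|) = sqrt(399) = 19.9750
Real part = 7/(2*4) = 0.8750
Imag part = 19.9750/(2*4) = 2.4969

0.8750 ± 2.4969i


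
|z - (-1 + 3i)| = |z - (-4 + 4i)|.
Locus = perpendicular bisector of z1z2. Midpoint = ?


Equal distances means the locus is the perpendicular bisector of z1 and z2.
Midpoint = ((-1+(-4))/2, (3+4)/2) = (-2.5000, 3.5000)

Perpendicular bisector through (-2.5000, 3.5000)


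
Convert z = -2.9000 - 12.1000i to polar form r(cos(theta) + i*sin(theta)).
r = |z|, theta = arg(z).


r = sqrt(8.41+146.41) = sqrt(154.82) = 12.4427
theta = atan2(-12.1, -2.9) = -103.4778 degrees

r = 12.4427, theta = -103.4778 degrees


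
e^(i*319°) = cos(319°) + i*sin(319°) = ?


cos(319°) = 0.7547
sin(319°) = -0.6561

e^(i*319°) = 0.7547 - 0.6561i


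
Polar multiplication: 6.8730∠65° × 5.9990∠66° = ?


r = 6.8730 * 5.9990 = 41.2311
theta = 65° + 66° = 131° = 131° (mod 360)

41.2311 cis(131°)


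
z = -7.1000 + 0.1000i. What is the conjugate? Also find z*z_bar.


z_bar = -7.1000 - 0.1000i
z*z_bar = (-7.1)^2 + 0.1^2 = 50.41 + 0.01 = 50.42

z_bar = -7.1000 - 0.1000i, z*z_bar = 50.42


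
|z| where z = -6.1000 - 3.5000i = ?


|z| = sqrt((-6.1)^2 + (-3.5)^2) = sqrt(37.21 + 12.25) = sqrt(49.46) = 7.0328

|z| = 7.0328


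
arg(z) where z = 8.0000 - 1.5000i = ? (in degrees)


Re = 8, Im = -1.5
arg = atan2(-1.5, 8) = -10.6197 degrees

arg(z) = -10.6197 degrees


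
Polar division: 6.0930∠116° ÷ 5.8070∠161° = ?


r = 6.0930 / 5.8070 = 1.0493
theta = 116° - 161° = -45° = 315° (mod 360)

1.0493 cis(315°)


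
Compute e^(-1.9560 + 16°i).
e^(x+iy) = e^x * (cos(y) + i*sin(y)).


e^-1.9560 = 0.1414
cos(16°) = 0.9613
sin(16°) = 0.2756
Real = 0.1414*0.9613 = 0.1359
Imag = 0.1414*0.2756 = 0.0390

0.1359 + 0.0390i


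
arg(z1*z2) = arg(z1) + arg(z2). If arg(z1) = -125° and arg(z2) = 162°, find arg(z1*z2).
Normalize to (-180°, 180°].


arg(z1*z2) = -125° + 162° = 37°
Normalized to (-180°, 180°]: 37°

37°


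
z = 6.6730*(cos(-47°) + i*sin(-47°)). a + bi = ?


a = 6.6730*cos(-47°) = 6.6730*0.682 = 4.5510
b = 6.6730*sin(-47°) = 6.6730*(-0.73135) = -4.8803

4.5510 - 4.8803i


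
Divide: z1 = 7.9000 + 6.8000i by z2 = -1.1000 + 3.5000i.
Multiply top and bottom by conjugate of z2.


Conjugate of z2 = -1.1000 - 3.5000i
Numerator: (7.9000 + 6.8000i)(-1.1000 - 3.5000i) = 15.1100 - 35.1300i
Denominator: (-1.1)^2 + 3.5^2 = 13.46
Result = (15.1100 - 35.1300i)/13.46

1.1226 - 2.6100i


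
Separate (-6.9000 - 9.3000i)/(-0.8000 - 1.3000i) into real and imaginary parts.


Multiply by conjugate: (-6.9000 - 9.3000i)(-0.8000 + 1.3000i) / ((-0.8)^2 + (-1.3)^2)
Numerator real = -6.9*(-0.8) - (9.3)*(-1.3) = 17.61
Numerator imag = -9.3*(-0.8) - (-6.9)*(-1.3) = -1.53
Denominator = 2.33
Re(z) = 17.61/2.33 = 7.5579
Im(z) = -1.53/2.33 = -0.6567

Re(z) = 7.5579, Im(z) = -0.6567


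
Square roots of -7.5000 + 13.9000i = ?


|z| = sqrt(56.25+193.21) = 15.7943
sqrt((|z|+a)/2) = sqrt((15.7943+(-7.5))/2) = sqrt(4.1472) = 2.0365
sqrt((|z|-a)/2) = sqrt((15.7943-(-7.5))/2) = sqrt(11.6472) = 3.4128

±(2.0365 + 3.4128i) i.e. 2.0365 + 3.4128i and -2.0365 - 3.4128i


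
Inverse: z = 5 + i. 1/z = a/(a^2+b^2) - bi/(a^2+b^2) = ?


|z|^2 = 25+1 = 26
1/z = (5 - 1i)/26

1/z = 0.1923 - 0.0385i


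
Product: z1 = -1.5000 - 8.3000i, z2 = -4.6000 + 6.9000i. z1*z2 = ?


Real = -1.5*(-4.6) - (-8.3)*6.9 = 6.9 - (-57.27) = 64.17
Imag = -1.5*6.9 - (4.6)*(-8.3) = -10.35 + 38.18 = 27.83

64.1700 + 27.8300i


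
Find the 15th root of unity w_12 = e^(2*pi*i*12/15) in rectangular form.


Angle = 360*12/15 = 288°
a = cos(288°) = 0.3090
b = sin(288°) = -0.9511

0.3090 - 0.9511i


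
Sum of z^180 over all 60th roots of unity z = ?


The roots are w_k = w^k with w = e^(2*pi*i/60), and (w^k)^180 = (w^180)^k.
So S = 1 + u + u^2 + ... + u^(59) with u = w^180.
180 = 3*60 + 0, so 180 is a multiple of 60 and u = (w^60)^3 = 1.
Every one of the 60 terms equals 1: S = 60

S = 60


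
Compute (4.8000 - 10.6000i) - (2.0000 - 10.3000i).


Real: 4.8 - 2 = 2.8
Imag: -10.6 + 10.3 = -0.3

2.8000 - 0.3000i


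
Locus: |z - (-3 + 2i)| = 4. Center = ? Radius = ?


|z - z0| = r is a circle with center z0 and radius r.
Center = (-3, 2), radius = 4

Circle with center (-3, 2) and radius 4


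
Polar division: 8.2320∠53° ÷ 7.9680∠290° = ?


r = 8.2320 / 7.9680 = 1.0331
theta = 53° - 290° = -237° = 123° (mod 360)

1.0331 cis(123°)


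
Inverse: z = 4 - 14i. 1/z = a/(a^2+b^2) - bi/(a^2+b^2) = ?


|z|^2 = 16+196 = 212
1/z = (4 + 14i)/212

1/z = 0.0189 + 0.0660i


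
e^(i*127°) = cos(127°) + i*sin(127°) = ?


cos(127°) = -0.6018
sin(127°) = 0.7986

e^(i*127°) = -0.6018 + 0.7986i


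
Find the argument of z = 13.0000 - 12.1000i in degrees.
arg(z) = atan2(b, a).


Re = 13, Im = -12.1
arg = atan2(-12.1, 13) = -42.9464 degrees

arg(z) = -42.9464 degrees


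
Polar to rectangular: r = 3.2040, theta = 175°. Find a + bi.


a = 3.2040*cos(175°) = 3.2040*(-0.9962) = -3.1918
b = 3.2040*sin(175°) = 3.2040*0.087156 = 0.2792

-3.1918 + 0.2792i


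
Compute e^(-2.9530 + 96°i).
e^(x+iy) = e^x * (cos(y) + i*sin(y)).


e^-2.9530 = 0.0522
cos(96°) = -0.1045
sin(96°) = 0.9945
Real = 0.0522*(-0.1045) = -0.0055
Imag = 0.0522*0.9945 = 0.0519

-0.0055 + 0.0519i


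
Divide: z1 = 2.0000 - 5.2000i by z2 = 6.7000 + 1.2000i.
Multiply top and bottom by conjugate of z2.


Conjugate of z2 = 6.7000 - 1.2000i
Numerator: (2.0000 - 5.2000i)(6.7000 - 1.2000i) = 7.1600 - 37.2400i
Denominator: 6.7^2 + 1.2^2 = 46.33
Result = (7.1600 - 37.2400i)/46.33

0.1545 - 0.8038i


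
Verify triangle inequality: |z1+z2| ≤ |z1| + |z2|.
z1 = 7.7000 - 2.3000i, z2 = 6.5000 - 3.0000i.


|z1| = sqrt(7.7^2 + (-2.3)^2) = sqrt(64.58) = 8.0362
|z2| = sqrt(6.5^2 + (-3)^2) = sqrt(51.25) = 7.1589
z1+z2 = 14.2000 - 5.3000i
|z1+z2| = sqrt(229.73) = 15.1568
|z1|+|z2| = 8.0362 + 7.1589 = 15.1951

|z1+z2| = 15.1568 ≤ |z1|+|z2| = 15.1951 (verified)


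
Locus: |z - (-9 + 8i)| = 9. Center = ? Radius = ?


|z - z0| = r is a circle with center z0 and radius r.
Center = (-9, 8), radius = 9

Circle with center (-9, 8) and radius 9


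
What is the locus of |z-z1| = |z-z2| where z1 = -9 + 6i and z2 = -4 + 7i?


Equal distances means the locus is the perpendicular bisector of z1 and z2.
Midpoint = ((-9+(-4))/2, (6+7)/2) = (-6.5000, 6.5000)

Perpendicular bisector through (-6.5000, 6.5000)


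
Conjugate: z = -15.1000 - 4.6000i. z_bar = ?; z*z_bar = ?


z_bar = -15.1000 + 4.6000i
z*z_bar = (-15.1)^2 + (-4.6)^2 = 228.01 + 21.16 = 249.17

z_bar = -15.1000 + 4.6000i, z*z_bar = 249.17


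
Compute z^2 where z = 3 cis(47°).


r^2 = 3^2 = 9
n*theta = 2*47° = 94° = 94° (mod 360)
a = 9*cos(94°) = -0.6278
b = 9*sin(94°) = 8.9781

9 cis(94°) = -0.6278 + 8.9781i


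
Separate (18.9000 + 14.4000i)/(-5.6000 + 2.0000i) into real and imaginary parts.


Multiply by conjugate: (18.9000 + 14.4000i)(-5.6000 - 2.0000i) / ((-5.6)^2 + 2^2)
Numerator real = 18.9*(-5.6) + 14.4*2 = -77.04
Numerator imag = 14.4*(-5.6) - 18.9*2 = -118.44
Denominator = 35.36
Re(z) = -77.04/35.36 = -2.1787
Im(z) = -118.44/35.36 = -3.3495

Re(z) = -2.1787, Im(z) = -3.3495


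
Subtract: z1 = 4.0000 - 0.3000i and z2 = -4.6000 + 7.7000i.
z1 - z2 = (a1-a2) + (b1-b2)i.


Real: 4 + 4.6 = 8.6
Imag: -0.3 - 7.7 = -8

8.6000 - 8.0000i


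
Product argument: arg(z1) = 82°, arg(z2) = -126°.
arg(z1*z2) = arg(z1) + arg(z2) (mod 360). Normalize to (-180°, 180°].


arg(z1*z2) = 82° - 126° = -44°
Normalized to (-180°, 180°]: -44°

-44°


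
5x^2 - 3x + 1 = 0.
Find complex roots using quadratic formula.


disc = (-3)^2 - 4*5*1 = 9 - 20 = -11
sqrt(|disc|) = sqrt(11) = 3.3166
Real part = 3/(2*5) = 0.3000
Imag part = 3.3166/(2*5) = 0.3317

0.3000 ± 0.3317i


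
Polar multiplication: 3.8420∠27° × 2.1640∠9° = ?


r = 3.8420 * 2.1640 = 8.3141
theta = 27° + 9° = 36° = 36° (mod 360)

8.3141 cis(36°)


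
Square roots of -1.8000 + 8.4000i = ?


|z| = sqrt(3.24+70.56) = 8.5907
sqrt((|z|+a)/2) = sqrt((8.5907+(-1.8))/2) = sqrt(3.3953) = 1.8426
sqrt((|z|-a)/2) = sqrt((8.5907-(-1.8))/2) = sqrt(5.1953) = 2.2793

±(1.8426 + 2.2793i) i.e. 1.8426 + 2.2793i and -1.8426 - 2.2793i


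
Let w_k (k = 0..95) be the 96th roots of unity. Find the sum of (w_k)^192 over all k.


The roots are w_k = w^k with w = e^(2*pi*i/96), and (w^k)^192 = (w^192)^k.
So S = 1 + u + u^2 + ... + u^(95) with u = w^192.
192 = 2*96 + 0, so 192 is a multiple of 96 and u = (w^96)^2 = 1.
Every one of the 96 terms equals 1: S = 96

S = 96


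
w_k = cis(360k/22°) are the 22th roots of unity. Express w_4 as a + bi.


Angle = 360*4/22 = 65.4545°
a = cos(65.4545°) = 0.4154
b = sin(65.4545°) = 0.9096

0.4154 + 0.9096i


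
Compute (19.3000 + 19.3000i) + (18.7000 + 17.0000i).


Real: 19.3 + 18.7 = 38
Imag: 19.3 + 17 = 36.3

38.0000 + 36.3000i


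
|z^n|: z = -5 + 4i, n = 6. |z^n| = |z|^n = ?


|z| = sqrt(25+16) = sqrt(41) = 6.4031
|z^6| = |z|^6 = (sqrt(41))^6 = 41^3 = 68921

|z^6| = 68921


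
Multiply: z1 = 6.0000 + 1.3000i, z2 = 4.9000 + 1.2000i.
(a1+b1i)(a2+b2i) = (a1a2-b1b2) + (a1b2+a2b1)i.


Real = 6*4.9 - 1.3*1.2 = 29.4 - 1.56 = 27.84
Imag = 6*1.2 + 4.9*1.3 = 7.2 + 6.37 = 13.57

27.8400 + 13.5700i


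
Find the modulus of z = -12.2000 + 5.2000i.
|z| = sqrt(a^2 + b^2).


|z| = sqrt((-12.2)^2 + 5.2^2) = sqrt(148.84 + 27.04) = sqrt(175.88) = 13.2620

|z| = 13.2620


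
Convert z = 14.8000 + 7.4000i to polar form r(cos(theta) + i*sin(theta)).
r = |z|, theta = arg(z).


r = sqrt(219.04+54.76) = sqrt(273.8) = 16.5469
theta = atan2(7.4, 14.8) = 26.5651 degrees

r = 16.5469, theta = 26.5651 degrees


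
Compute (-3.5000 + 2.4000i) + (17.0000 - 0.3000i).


Real: -3.5 + 17 = 13.5
Imag: 2.4 - 0.3 = 2.1

13.5000 + 2.1000i


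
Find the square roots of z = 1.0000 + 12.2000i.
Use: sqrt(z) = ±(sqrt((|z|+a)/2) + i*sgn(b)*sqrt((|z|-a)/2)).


|z| = sqrt(1+148.84) = 12.2409
sqrt((|z|+a)/2) = sqrt((12.2409+1)/2) = sqrt(6.6205) = 2.5730
sqrt((|z|-a)/2) = sqrt((12.2409-1)/2) = sqrt(5.6205) = 2.3708

±(2.5730 + 2.3708i) i.e. 2.5730 + 2.3708i and -2.5730 - 2.3708i


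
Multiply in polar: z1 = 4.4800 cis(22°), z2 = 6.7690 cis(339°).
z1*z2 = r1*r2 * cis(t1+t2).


r = 4.4800 * 6.7690 = 30.3251
theta = 22° + 339° = 361° = 1° (mod 360)

30.3251 cis(1°)


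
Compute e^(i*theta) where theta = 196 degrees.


cos(196°) = -0.9613
sin(196°) = -0.2756

e^(i*196°) = -0.9613 - 0.2756i


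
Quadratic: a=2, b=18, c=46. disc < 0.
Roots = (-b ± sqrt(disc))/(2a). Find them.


disc = 18^2 - 4*2*46 = 324 - 368 = -44
sqrt(|disc|) = sqrt(44) = 6.6332
Real part = -18/(2*2) = -4.5000
Imag part = 6.6332/(2*2) = 1.6583

-4.5000 ± 1.6583i


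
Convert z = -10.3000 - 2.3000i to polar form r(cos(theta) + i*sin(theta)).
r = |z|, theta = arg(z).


r = sqrt(106.09+5.29) = sqrt(111.38) = 10.5537
theta = atan2(-2.3, -10.3) = -167.4123 degrees

r = 10.5537, theta = -167.4123 degrees


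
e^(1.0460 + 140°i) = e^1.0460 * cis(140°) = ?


e^1.0460 = 2.8462
cos(140°) = -0.76604
sin(140°) = 0.6428
Real = 2.8462*(-0.76604) = -2.1803
Imag = 2.8462*0.6428 = 1.8295

-2.1803 + 1.8295i


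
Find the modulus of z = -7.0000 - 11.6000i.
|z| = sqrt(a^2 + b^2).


|z| = sqrt((-7)^2 + (-11.6)^2) = sqrt(49 + 134.56) = sqrt(183.56) = 13.5484

|z| = 13.5484


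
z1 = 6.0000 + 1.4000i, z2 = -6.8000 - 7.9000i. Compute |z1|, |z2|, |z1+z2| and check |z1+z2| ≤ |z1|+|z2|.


|z1| = sqrt(6^2 + 1.4^2) = sqrt(37.96) = 6.1612
|z2| = sqrt((-6.8)^2 + (-7.9)^2) = sqrt(108.65) = 10.4235
z1+z2 = -0.8000 - 6.5000i
|z1+z2| = sqrt(42.89) = 6.5490
|z1|+|z2| = 6.1612 + 10.4235 = 16.5847

|z1+z2| = 6.5490 ≤ |z1|+|z2| = 16.5847 (verified)


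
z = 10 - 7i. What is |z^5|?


|z| = sqrt(100+49) = sqrt(149) = 12.2066
|z^5| = |z|^5 = (sqrt(149))^5 = 149^2 * sqrt(149) = 22201*sqrt(149)

|z^5| = 22201*sqrt(149) ≈ 270997.7412


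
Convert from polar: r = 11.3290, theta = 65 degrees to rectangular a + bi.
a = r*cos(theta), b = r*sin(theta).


a = 11.3290*cos(65°) = 11.3290*0.422618 = 4.7878
b = 11.3290*sin(65°) = 11.3290*0.90631 = 10.2676

4.7878 + 10.2676i


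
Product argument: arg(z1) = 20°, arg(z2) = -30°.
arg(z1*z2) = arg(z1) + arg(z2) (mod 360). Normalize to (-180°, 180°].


arg(z1*z2) = 20° - 30° = -10°
Normalized to (-180°, 180°]: -10°

-10°


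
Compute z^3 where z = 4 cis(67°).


r^3 = 4^3 = 64
n*theta = 3*67° = 201° = 201° (mod 360)
a = 64*cos(201°) = -59.7491
b = 64*sin(201°) = -22.9355

64 cis(201°) = -59.7491 - 22.9355i


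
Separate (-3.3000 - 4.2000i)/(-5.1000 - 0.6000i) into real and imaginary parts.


Multiply by conjugate: (-3.3000 - 4.2000i)(-5.1000 + 0.6000i) / ((-5.1)^2 + (-0.6)^2)
Numerator real = -3.3*(-5.1) - (4.2)*(-0.6) = 19.35
Numerator imag = -4.2*(-5.1) - (-3.3)*(-0.6) = 19.44
Denominator = 26.37
Re(z) = 19.35/26.37 = 0.7338
Im(z) = 19.44/26.37 = 0.7372

Re(z) = 0.7338, Im(z) = 0.7372


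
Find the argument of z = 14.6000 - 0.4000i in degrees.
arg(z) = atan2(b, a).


Re = 14.6, Im = -0.4
arg = atan2(-0.4, 14.6) = -1.5694 degrees

arg(z) = -1.5694 degrees


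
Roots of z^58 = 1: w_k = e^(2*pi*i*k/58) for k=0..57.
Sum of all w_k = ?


The sum of all 58th roots of unity is 0.
Geometric series: (1 - w^58)/(1 - w) = (1-1)/(1-w) = 0 since w^58 = 1, w ≠ 1.
Alternatively: coefficient of z^57 in z^58 - 1 is 0.

0


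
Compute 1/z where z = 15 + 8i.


|z|^2 = 225+64 = 289
1/z = (15 - 8i)/289

1/z = 0.0519 - 0.0277i


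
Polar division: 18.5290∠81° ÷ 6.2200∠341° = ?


r = 18.5290 / 6.2200 = 2.9789
theta = 81° - 341° = -260° = 100° (mod 360)

2.9789 cis(100°)


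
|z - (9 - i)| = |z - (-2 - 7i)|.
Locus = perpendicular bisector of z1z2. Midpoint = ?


Equal distances means the locus is the perpendicular bisector of z1 and z2.
Midpoint = ((9+(-2))/2, (-1+(-7))/2) = (3.5000, -4.0000)

Perpendicular bisector through (3.5000, -4.0000)


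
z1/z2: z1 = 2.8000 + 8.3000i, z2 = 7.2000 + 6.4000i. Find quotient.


Conjugate of z2 = 7.2000 - 6.4000i
Numerator: (2.8000 + 8.3000i)(7.2000 - 6.4000i) = 73.2800 + 41.8400i
Denominator: 7.2^2 + 6.4^2 = 92.8
Result = (73.2800 + 41.8400i)/92.8

0.7897 + 0.4509i


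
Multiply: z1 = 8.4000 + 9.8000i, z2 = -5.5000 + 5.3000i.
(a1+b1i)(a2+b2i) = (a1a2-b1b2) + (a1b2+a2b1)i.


Real = 8.4*(-5.5) - 9.8*5.3 = -46.2 - 51.94 = -98.14
Imag = 8.4*5.3 - (5.5)*9.8 = 44.52 - (53.9) = -9.38

-98.1400 - 9.3800i


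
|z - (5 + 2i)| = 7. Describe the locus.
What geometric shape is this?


|z - z0| = r is a circle with center z0 and radius r.
Center = (5, 2), radius = 7

Circle with center (5, 2) and radius 7


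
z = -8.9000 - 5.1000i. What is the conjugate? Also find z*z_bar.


z_bar = -8.9000 + 5.1000i
z*z_bar = (-8.9)^2 + (-5.1)^2 = 79.21 + 26.01 = 105.22

z_bar = -8.9000 + 5.1000i, z*z_bar = 105.22


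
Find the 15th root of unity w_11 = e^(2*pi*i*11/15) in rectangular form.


Angle = 360*11/15 = 264°
a = cos(264°) = -0.1045
b = sin(264°) = -0.9945

-0.1045 - 0.9945i


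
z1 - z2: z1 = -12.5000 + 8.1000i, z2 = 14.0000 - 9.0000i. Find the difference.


Real: -12.5 - 14 = -26.5
Imag: 8.1 + 9 = 17.1

-26.5000 + 17.1000i


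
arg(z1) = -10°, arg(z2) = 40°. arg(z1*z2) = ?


arg(z1*z2) = -10° + 40° = 30°
Normalized to (-180°, 180°]: 30°

30°


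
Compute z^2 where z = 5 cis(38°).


r^2 = 5^2 = 25
n*theta = 2*38° = 76° = 76° (mod 360)
a = 25*cos(76°) = 6.0480
b = 25*sin(76°) = 24.2574

25 cis(76°) = 6.0480 + 24.2574i


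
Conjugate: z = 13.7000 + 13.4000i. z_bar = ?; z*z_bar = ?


z_bar = 13.7000 - 13.4000i
z*z_bar = 13.7^2 + 13.4^2 = 187.69 + 179.56 = 367.25

z_bar = 13.7000 - 13.4000i, z*z_bar = 367.25


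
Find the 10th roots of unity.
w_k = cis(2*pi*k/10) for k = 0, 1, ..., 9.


The 10th roots of unity are cis(360k/10°) for k=0..9
Angle step = 360/10 = 36°
Primitive root: cis(36°)
Primitive root = 0.8090 + 0.5878i

10 roots at angles: 0°, 36°, 72°, 108°, 144°, 180°, 216°, 252°, 288°, 324°


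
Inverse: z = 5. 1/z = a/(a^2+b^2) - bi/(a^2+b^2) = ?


|z|^2 = 25+0 = 25
1/z = (5 - 0i)/25

1/z = 0.2000 + 0i


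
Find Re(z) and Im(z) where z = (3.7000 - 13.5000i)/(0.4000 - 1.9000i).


Multiply by conjugate: (3.7000 - 13.5000i)(0.4000 + 1.9000i) / (0.4^2 + (-1.9)^2)
Numerator real = 3.7*0.4 - (13.5)*(-1.9) = 27.13
Numerator imag = -13.5*0.4 - 3.7*(-1.9) = 1.63
Denominator = 3.77
Re(z) = 27.13/3.77 = 7.1963
Im(z) = 1.63/3.77 = 0.4324

Re(z) = 7.1963, Im(z) = 0.4324


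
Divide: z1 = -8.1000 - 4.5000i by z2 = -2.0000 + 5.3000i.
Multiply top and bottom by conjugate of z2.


Conjugate of z2 = -2.0000 - 5.3000i
Numerator: (-8.1000 - 4.5000i)(-2.0000 - 5.3000i) = -7.6500 + 51.9300i
Denominator: (-2)^2 + 5.3^2 = 32.09
Result = (-7.6500 + 51.9300i)/32.09

-0.2384 + 1.6183i


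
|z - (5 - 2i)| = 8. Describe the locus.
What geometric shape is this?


|z - z0| = r is a circle with center z0 and radius r.
Center = (5, -2), radius = 8

Circle with center (5, -2) and radius 8


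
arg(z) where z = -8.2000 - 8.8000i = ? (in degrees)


Re = -8.2, Im = -8.8
arg = atan2(-8.8, -8.2) = -132.9786 degrees

arg(z) = -132.9786 degrees


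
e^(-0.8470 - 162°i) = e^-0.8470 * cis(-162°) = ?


e^-0.8470 = 0.4287
cos(-162°) = -0.9511
sin(-162°) = -0.309
Real = 0.4287*(-0.9511) = -0.4077
Imag = 0.4287*(-0.309) = -0.1325

-0.4077 - 0.1325i


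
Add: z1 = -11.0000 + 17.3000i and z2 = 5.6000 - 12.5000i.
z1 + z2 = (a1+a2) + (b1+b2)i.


Real: -11 + 5.6 = -5.4
Imag: 17.3 - 12.5 = 4.8

-5.4000 + 4.8000i


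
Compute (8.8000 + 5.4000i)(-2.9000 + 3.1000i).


Real = 8.8*(-2.9) - 5.4*3.1 = -25.52 - 16.74 = -42.26
Imag = 8.8*3.1 - (2.9)*5.4 = 27.28 - (15.66) = 11.62

-42.2600 + 11.6200i


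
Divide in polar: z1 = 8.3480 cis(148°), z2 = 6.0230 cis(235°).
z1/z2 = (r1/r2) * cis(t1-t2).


r = 8.3480 / 6.0230 = 1.3860
theta = 148° - 235° = -87° = 273° (mod 360)

1.3860 cis(273°)


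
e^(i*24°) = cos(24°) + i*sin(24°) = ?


cos(24°) = 0.9135
sin(24°) = 0.4067

e^(i*24°) = 0.9135 + 0.4067i


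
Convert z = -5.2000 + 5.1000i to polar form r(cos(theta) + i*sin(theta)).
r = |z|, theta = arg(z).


r = sqrt(27.04+26.01) = sqrt(53.05) = 7.2835
theta = atan2(5.1, -5.2) = 135.5563 degrees

r = 7.2835, theta = 135.5563 degrees
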